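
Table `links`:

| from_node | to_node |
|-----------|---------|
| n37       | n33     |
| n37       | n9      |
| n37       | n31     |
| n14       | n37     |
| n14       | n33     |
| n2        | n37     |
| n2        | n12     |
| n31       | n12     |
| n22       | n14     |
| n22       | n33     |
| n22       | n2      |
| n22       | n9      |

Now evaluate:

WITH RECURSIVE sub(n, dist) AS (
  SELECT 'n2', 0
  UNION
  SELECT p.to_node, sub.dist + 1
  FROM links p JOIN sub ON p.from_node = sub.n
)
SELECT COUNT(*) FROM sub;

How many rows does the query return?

7

Base: (n2, dist=0).
Iteration 1: edges from {n2} -> (n12, dist=1), (n37, dist=1).
Iteration 2: edges from {n12,n37} -> (n31, dist=2), (n33, dist=2), (n9, dist=2).
Iteration 3: edges from {n31,n33,n9} -> (n12, dist=3).
Iteration 4: no outgoing edges from {n12}; recursion stops.
Total rows emitted: 7.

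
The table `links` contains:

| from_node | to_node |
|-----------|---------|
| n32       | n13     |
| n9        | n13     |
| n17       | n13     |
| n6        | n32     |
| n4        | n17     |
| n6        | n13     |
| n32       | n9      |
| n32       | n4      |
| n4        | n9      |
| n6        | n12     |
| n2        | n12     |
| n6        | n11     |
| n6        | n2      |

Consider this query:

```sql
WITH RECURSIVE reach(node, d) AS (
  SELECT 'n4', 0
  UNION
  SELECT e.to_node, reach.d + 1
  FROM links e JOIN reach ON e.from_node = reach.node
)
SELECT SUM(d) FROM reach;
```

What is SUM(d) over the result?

Base: (n4, d=0).
Iteration 1: edges from {n4} -> (n17, d=1), (n9, d=1).
Iteration 2: edges from {n17,n9} -> (n13, d=2). [UNION drops 1 duplicate row(s)]
Iteration 3: no outgoing edges from {n13}; recursion stops.
SUM(d) = 0 + 1 + 1 + 2 = 4.

4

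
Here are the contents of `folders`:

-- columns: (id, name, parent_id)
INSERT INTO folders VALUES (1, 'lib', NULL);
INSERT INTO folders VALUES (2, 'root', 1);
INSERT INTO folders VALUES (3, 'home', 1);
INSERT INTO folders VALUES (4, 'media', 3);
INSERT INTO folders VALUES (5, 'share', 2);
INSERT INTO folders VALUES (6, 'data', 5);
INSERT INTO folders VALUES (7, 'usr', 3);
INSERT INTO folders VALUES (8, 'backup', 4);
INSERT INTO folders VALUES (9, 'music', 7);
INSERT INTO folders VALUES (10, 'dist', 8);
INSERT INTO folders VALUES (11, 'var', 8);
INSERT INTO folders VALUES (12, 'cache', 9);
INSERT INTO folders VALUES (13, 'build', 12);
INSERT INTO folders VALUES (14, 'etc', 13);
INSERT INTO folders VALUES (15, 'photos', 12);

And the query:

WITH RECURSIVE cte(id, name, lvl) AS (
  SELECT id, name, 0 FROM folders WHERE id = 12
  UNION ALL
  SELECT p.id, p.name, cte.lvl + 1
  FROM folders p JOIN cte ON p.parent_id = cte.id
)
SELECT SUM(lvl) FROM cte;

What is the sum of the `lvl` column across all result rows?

Base: id=12 (cache) at lvl 0.
Iteration 1: rows with parent_id in {12} -> build (id 13, lvl 1), photos (id 15, lvl 1).
Iteration 2: rows with parent_id in {13,15} -> etc (id 14, lvl 2).
Iteration 3: no rows with parent_id in {14}; recursion stops.
SUM(lvl) = 0 + 1 + 1 + 2 = 4.

4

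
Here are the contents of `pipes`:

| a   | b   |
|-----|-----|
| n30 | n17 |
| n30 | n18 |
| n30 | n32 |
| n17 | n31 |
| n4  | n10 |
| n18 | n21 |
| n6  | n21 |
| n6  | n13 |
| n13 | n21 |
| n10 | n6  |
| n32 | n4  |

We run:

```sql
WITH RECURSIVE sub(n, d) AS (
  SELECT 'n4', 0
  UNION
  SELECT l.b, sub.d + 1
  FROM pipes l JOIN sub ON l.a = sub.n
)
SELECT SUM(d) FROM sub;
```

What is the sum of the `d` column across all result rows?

13

Base: (n4, d=0).
Iteration 1: edges from {n4} -> (n10, d=1).
Iteration 2: edges from {n10} -> (n6, d=2).
Iteration 3: edges from {n6} -> (n13, d=3), (n21, d=3).
Iteration 4: edges from {n13,n21} -> (n21, d=4).
Iteration 5: no outgoing edges from {n21}; recursion stops.
SUM(d) = 0 + 1 + 2 + 3 + 3 + 4 = 13.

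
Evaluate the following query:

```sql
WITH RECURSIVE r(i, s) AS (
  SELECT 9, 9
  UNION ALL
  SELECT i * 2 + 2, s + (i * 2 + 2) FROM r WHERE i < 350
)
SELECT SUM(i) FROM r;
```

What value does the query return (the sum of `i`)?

681

Base: i=9, s=9.
Iteration 1: 9 < 350 holds -> i = 9 * 2 + 2 = 20, s = 9 + 20 = 29.
Iteration 2: 20 < 350 holds -> i = 20 * 2 + 2 = 42, s = 29 + 42 = 71.
Iteration 3: 42 < 350 holds -> i = 42 * 2 + 2 = 86, s = 71 + 86 = 157.
Iteration 4: 86 < 350 holds -> i = 86 * 2 + 2 = 174, s = 157 + 174 = 331.
Iteration 5: 174 < 350 holds -> i = 174 * 2 + 2 = 350, s = 331 + 350 = 681.
Iteration 6: 350 < 350 fails; recursion stops.
SUM(i) = 9 + 20 + 42 + 86 + 174 + 350 = 681.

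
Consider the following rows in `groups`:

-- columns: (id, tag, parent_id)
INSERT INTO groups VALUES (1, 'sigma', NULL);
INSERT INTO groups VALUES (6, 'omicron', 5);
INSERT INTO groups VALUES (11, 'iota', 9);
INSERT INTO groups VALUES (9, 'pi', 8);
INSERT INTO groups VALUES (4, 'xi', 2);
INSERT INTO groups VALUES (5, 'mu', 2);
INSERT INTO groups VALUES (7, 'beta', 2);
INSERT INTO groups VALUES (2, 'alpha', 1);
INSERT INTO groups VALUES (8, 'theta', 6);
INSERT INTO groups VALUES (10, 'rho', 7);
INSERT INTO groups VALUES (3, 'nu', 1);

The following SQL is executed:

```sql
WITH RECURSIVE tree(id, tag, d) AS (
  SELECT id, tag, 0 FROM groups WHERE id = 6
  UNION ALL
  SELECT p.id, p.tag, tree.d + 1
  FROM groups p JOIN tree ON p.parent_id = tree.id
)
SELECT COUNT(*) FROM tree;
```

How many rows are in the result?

Base: id=6 (omicron) at d 0.
Iteration 1: rows with parent_id in {6} -> theta (id 8, d 1).
Iteration 2: rows with parent_id in {8} -> pi (id 9, d 2).
Iteration 3: rows with parent_id in {9} -> iota (id 11, d 3).
Iteration 4: no rows with parent_id in {11}; recursion stops.
Total rows emitted: 4.

4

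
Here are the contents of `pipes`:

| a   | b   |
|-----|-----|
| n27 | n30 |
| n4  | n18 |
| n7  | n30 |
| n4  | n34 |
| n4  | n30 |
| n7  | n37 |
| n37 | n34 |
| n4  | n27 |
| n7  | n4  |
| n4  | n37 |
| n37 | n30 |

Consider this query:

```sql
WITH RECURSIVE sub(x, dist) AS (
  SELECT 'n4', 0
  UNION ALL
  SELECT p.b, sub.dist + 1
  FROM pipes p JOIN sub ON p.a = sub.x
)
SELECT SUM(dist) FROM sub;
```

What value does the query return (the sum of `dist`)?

11

Base: (n4, dist=0).
Iteration 1: edges from {n4} -> (n18, dist=1), (n27, dist=1), (n30, dist=1), (n34, dist=1), (n37, dist=1).
Iteration 2: edges from {n18,n27,n30,n34,n37} -> (n30, dist=2) x2, (n34, dist=2). [UNION ALL keeps all 3 new rows, including repeats]
Iteration 3: no outgoing edges from {n30,n34}; recursion stops.
SUM(dist) = 0 + 1 + 1 + 1 + 1 + 1 + 2 + 2 + 2 = 11.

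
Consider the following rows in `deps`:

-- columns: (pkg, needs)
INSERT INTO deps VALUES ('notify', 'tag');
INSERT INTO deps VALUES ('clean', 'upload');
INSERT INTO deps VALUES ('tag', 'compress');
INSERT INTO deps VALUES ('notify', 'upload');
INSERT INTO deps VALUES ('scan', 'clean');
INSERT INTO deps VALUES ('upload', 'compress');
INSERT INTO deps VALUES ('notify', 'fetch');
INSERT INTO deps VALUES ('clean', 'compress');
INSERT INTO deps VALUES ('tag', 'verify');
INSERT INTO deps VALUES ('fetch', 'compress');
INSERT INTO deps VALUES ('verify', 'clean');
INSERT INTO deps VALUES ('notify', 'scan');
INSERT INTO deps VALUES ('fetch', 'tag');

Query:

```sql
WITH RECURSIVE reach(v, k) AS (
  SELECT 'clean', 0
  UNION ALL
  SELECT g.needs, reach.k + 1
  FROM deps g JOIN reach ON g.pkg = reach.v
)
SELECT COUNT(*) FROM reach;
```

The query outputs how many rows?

Base: (clean, k=0).
Iteration 1: edges from {clean} -> (compress, k=1), (upload, k=1).
Iteration 2: edges from {compress,upload} -> (compress, k=2).
Iteration 3: no outgoing edges from {compress}; recursion stops.
Total rows emitted: 4.

4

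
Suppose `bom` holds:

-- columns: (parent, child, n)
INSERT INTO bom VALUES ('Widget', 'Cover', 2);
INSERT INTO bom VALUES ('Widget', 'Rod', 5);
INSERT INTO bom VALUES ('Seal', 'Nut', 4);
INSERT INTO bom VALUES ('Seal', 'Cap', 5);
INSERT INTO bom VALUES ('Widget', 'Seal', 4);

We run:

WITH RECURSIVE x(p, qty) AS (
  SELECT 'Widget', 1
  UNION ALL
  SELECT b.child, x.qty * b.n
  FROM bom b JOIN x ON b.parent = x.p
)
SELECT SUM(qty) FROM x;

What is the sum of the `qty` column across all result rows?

48

Base: (Widget, qty=1).
Iteration 1: components of {Widget} -> Cover = 1*2 = 2, Rod = 1*5 = 5, Seal = 1*4 = 4.
Iteration 2: components of {Cover,Rod,Seal} -> Cap = 4*5 = 20, Nut = 4*4 = 16.
Iteration 3: no further components; recursion stops.
SUM(qty) = 1 + 4 + 2 + 5 + 16 + 20 = 48.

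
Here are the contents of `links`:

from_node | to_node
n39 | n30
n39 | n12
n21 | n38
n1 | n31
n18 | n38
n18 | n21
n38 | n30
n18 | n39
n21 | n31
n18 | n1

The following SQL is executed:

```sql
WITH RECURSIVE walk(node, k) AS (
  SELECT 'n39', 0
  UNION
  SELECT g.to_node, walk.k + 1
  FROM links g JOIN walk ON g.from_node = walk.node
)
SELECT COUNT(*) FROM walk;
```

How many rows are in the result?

3

Base: (n39, k=0).
Iteration 1: edges from {n39} -> (n12, k=1), (n30, k=1).
Iteration 2: no outgoing edges from {n12,n30}; recursion stops.
Total rows emitted: 3.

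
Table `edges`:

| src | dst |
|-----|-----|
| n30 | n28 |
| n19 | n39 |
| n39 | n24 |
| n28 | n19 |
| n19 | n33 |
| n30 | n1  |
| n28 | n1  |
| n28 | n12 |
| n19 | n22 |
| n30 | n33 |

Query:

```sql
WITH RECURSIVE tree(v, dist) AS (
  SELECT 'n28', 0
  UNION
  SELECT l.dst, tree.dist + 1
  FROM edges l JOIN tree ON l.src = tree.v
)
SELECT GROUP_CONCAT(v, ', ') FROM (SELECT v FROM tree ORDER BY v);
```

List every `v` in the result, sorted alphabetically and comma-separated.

Base: (n28, dist=0).
Iteration 1: edges from {n28} -> (n1, dist=1), (n12, dist=1), (n19, dist=1).
Iteration 2: edges from {n1,n12,n19} -> (n22, dist=2), (n33, dist=2), (n39, dist=2).
Iteration 3: edges from {n22,n33,n39} -> (n24, dist=3).
Iteration 4: no outgoing edges from {n24}; recursion stops.

n1, n12, n19, n22, n24, n28, n33, n39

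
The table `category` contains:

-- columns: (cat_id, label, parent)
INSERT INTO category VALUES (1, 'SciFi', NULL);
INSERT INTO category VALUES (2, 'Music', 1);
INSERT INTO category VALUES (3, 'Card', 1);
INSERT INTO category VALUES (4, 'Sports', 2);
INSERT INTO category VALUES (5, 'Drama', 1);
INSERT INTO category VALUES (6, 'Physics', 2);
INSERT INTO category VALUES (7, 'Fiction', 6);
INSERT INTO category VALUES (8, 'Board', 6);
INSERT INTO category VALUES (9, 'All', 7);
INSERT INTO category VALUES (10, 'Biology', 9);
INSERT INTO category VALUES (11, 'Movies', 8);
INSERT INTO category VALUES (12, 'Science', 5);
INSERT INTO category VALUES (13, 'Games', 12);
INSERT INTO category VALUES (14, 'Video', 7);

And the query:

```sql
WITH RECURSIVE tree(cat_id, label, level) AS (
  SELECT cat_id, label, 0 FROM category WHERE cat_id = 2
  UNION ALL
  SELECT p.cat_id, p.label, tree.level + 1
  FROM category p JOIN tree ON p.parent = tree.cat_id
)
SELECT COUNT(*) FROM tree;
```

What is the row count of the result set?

9

Base: cat_id=2 (Music) at level 0.
Iteration 1: rows with parent in {2} -> Sports (id 4, level 1), Physics (id 6, level 1).
Iteration 2: rows with parent in {4,6} -> Fiction (id 7, level 2), Board (id 8, level 2).
Iteration 3: rows with parent in {7,8} -> All (id 9, level 3), Movies (id 11, level 3), Video (id 14, level 3).
Iteration 4: rows with parent in {9,11,14} -> Biology (id 10, level 4).
Iteration 5: no rows with parent in {10}; recursion stops.
Total rows emitted: 9.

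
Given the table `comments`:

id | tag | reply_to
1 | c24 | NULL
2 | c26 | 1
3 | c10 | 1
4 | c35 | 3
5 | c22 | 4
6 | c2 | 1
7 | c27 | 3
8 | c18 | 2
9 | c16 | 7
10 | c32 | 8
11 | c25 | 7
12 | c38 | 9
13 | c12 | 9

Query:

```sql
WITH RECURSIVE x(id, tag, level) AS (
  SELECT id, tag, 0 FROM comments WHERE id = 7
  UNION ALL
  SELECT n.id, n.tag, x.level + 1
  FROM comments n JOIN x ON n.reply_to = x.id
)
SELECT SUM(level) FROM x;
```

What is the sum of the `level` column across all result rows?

Base: id=7 (c27) at level 0.
Iteration 1: rows with reply_to in {7} -> c16 (id 9, level 1), c25 (id 11, level 1).
Iteration 2: rows with reply_to in {9,11} -> c38 (id 12, level 2), c12 (id 13, level 2).
Iteration 3: no rows with reply_to in {12,13}; recursion stops.
SUM(level) = 0 + 1 + 1 + 2 + 2 = 6.

6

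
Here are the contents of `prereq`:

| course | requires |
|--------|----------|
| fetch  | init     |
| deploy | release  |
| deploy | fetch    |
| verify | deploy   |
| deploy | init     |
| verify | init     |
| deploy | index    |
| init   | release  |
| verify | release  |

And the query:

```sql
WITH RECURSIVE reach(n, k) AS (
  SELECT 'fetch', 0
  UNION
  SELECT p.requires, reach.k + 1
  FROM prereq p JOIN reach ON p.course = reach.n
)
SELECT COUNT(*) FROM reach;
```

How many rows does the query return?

3

Base: (fetch, k=0).
Iteration 1: edges from {fetch} -> (init, k=1).
Iteration 2: edges from {init} -> (release, k=2).
Iteration 3: no outgoing edges from {release}; recursion stops.
Total rows emitted: 3.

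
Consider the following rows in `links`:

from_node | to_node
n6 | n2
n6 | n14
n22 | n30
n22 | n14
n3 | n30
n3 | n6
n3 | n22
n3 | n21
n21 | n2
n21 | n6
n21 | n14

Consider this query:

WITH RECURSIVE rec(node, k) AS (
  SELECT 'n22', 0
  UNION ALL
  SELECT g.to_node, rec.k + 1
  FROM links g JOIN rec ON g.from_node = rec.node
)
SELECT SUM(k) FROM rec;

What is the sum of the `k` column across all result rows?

2

Base: (n22, k=0).
Iteration 1: edges from {n22} -> (n14, k=1), (n30, k=1).
Iteration 2: no outgoing edges from {n14,n30}; recursion stops.
SUM(k) = 0 + 1 + 1 = 2.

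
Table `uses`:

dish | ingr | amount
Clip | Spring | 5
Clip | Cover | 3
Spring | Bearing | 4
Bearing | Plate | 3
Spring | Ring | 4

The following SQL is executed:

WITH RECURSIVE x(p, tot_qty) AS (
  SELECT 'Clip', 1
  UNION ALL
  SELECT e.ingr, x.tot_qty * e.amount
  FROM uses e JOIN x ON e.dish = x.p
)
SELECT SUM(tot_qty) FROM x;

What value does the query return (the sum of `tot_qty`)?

Base: (Clip, tot_qty=1).
Iteration 1: components of {Clip} -> Cover = 1*3 = 3, Spring = 1*5 = 5.
Iteration 2: components of {Cover,Spring} -> Bearing = 5*4 = 20, Ring = 5*4 = 20.
Iteration 3: components of {Bearing,Ring} -> Plate = 20*3 = 60.
Iteration 4: no further components; recursion stops.
SUM(tot_qty) = 1 + 5 + 3 + 20 + 20 + 60 = 109.

109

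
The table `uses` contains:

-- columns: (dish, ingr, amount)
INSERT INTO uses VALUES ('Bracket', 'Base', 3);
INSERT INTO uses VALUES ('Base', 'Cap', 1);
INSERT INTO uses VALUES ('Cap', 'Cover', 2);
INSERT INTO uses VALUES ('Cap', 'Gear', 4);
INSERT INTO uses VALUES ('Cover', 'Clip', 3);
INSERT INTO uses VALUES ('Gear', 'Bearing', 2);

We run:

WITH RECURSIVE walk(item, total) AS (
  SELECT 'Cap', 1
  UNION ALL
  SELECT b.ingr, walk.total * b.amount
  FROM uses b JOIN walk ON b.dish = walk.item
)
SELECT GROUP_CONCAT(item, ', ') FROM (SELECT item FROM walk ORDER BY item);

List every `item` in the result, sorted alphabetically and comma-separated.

Base: (Cap, total=1).
Iteration 1: components of {Cap} -> Cover = 1*2 = 2, Gear = 1*4 = 4.
Iteration 2: components of {Cover,Gear} -> Bearing = 4*2 = 8, Clip = 2*3 = 6.
Iteration 3: no further components; recursion stops.

Bearing, Cap, Clip, Cover, Gear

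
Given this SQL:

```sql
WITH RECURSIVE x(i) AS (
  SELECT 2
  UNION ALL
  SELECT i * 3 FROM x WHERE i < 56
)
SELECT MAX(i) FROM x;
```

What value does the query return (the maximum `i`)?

Base: i=2.
Iteration 1: 2 < 56 holds -> i = 2 * 3 = 6.
Iteration 2: 6 < 56 holds -> i = 6 * 3 = 18.
Iteration 3: 18 < 56 holds -> i = 18 * 3 = 54.
Iteration 4: 54 < 56 holds -> i = 54 * 3 = 162.
Iteration 5: 162 < 56 fails; recursion stops.
i values: 2, 6, 18, 54, 162; the maximum is 162.

162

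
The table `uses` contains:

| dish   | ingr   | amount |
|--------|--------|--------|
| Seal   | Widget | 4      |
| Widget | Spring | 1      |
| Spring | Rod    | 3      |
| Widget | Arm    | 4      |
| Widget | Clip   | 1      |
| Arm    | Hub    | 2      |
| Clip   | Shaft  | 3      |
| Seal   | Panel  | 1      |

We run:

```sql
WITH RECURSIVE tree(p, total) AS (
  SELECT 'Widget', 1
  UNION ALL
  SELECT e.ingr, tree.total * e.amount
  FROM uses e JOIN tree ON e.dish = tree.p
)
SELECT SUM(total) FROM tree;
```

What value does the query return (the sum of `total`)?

Base: (Widget, total=1).
Iteration 1: components of {Widget} -> Arm = 1*4 = 4, Clip = 1*1 = 1, Spring = 1*1 = 1.
Iteration 2: components of {Arm,Clip,Spring} -> Hub = 4*2 = 8, Rod = 1*3 = 3, Shaft = 1*3 = 3.
Iteration 3: no further components; recursion stops.
SUM(total) = 1 + 1 + 4 + 1 + 3 + 8 + 3 = 21.

21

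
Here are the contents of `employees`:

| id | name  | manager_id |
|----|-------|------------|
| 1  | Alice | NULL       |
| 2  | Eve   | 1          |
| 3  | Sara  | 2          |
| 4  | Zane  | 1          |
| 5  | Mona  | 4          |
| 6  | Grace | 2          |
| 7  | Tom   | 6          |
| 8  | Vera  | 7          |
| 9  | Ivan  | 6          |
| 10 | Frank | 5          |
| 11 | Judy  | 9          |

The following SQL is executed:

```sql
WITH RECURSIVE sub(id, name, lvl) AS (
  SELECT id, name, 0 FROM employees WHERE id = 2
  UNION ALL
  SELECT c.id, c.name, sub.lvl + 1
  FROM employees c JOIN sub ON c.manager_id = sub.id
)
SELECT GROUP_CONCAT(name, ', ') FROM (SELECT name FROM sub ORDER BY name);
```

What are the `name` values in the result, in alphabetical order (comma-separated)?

Eve, Grace, Ivan, Judy, Sara, Tom, Vera

Base: id=2 (Eve) at lvl 0.
Iteration 1: rows with manager_id in {2} -> Sara (id 3, lvl 1), Grace (id 6, lvl 1).
Iteration 2: rows with manager_id in {3,6} -> Tom (id 7, lvl 2), Ivan (id 9, lvl 2).
Iteration 3: rows with manager_id in {7,9} -> Vera (id 8, lvl 3), Judy (id 11, lvl 3).
Iteration 4: no rows with manager_id in {8,11}; recursion stops.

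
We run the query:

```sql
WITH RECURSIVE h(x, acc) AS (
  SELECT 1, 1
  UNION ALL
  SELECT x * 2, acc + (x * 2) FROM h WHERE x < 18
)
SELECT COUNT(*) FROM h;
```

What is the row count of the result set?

Base: x=1, acc=1.
Iteration 1: 1 < 18 holds -> x = 1 * 2 = 2, acc = 1 + 2 = 3.
Iteration 2: 2 < 18 holds -> x = 2 * 2 = 4, acc = 3 + 4 = 7.
Iteration 3: 4 < 18 holds -> x = 4 * 2 = 8, acc = 7 + 8 = 15.
Iteration 4: 8 < 18 holds -> x = 8 * 2 = 16, acc = 15 + 16 = 31.
Iteration 5: 16 < 18 holds -> x = 16 * 2 = 32, acc = 31 + 32 = 63.
Iteration 6: 32 < 18 fails; recursion stops.
Total rows emitted: 6.

6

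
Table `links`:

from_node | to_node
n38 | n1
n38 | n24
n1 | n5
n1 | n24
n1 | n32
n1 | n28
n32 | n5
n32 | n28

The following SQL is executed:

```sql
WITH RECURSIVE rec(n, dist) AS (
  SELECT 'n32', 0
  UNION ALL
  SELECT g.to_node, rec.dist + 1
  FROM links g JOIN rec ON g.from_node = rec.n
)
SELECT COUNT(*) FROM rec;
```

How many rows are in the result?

3

Base: (n32, dist=0).
Iteration 1: edges from {n32} -> (n28, dist=1), (n5, dist=1).
Iteration 2: no outgoing edges from {n28,n5}; recursion stops.
Total rows emitted: 3.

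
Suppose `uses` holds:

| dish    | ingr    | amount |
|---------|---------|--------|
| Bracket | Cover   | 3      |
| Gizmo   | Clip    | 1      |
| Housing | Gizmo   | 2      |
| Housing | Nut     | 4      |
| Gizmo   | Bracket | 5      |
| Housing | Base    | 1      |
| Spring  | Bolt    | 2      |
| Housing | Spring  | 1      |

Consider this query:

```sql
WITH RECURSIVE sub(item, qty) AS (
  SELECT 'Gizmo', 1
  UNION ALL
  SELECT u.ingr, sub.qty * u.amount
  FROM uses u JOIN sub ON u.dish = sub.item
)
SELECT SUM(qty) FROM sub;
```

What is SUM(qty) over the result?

Base: (Gizmo, qty=1).
Iteration 1: components of {Gizmo} -> Bracket = 1*5 = 5, Clip = 1*1 = 1.
Iteration 2: components of {Bracket,Clip} -> Cover = 5*3 = 15.
Iteration 3: no further components; recursion stops.
SUM(qty) = 1 + 1 + 5 + 15 = 22.

22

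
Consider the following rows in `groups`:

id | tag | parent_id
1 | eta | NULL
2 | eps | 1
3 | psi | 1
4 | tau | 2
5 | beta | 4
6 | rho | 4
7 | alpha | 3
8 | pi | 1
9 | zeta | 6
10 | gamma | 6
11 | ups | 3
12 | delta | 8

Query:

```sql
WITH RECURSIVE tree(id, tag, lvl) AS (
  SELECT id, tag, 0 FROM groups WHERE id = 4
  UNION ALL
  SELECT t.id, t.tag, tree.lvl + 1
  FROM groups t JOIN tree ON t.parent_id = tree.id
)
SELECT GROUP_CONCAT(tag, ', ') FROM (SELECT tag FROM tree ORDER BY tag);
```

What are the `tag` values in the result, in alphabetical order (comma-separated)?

beta, gamma, rho, tau, zeta

Base: id=4 (tau) at lvl 0.
Iteration 1: rows with parent_id in {4} -> beta (id 5, lvl 1), rho (id 6, lvl 1).
Iteration 2: rows with parent_id in {5,6} -> zeta (id 9, lvl 2), gamma (id 10, lvl 2).
Iteration 3: no rows with parent_id in {9,10}; recursion stops.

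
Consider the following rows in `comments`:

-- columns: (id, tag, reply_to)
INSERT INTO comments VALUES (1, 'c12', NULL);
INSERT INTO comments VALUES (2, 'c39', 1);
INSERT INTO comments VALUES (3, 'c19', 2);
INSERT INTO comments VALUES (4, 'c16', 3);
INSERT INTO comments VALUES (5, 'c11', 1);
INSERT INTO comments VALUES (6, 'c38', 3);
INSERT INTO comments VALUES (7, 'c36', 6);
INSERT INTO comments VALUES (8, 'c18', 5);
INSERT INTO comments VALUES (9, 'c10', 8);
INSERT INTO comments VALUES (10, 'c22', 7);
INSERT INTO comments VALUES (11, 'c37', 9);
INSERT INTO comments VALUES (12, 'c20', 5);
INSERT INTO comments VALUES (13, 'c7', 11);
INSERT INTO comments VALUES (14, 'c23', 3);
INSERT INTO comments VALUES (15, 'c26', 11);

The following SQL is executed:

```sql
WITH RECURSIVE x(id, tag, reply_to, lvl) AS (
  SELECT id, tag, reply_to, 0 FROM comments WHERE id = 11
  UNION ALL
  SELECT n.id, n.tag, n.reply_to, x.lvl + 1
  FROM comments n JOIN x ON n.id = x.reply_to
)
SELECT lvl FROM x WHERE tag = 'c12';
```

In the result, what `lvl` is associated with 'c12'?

Base: id=11 (c37), reply_to=9, lvl 0.
Iteration 1: join on id=9 -> c10 (id 9, reply_to=8, lvl 1).
Iteration 2: join on id=8 -> c18 (id 8, reply_to=5, lvl 2).
Iteration 3: join on id=5 -> c11 (id 5, reply_to=1, lvl 3).
Iteration 4: join on id=1 -> c12 (id 1, reply_to=NULL, lvl 4).
Iteration 5: reply_to is NULL; no match; recursion stops.

4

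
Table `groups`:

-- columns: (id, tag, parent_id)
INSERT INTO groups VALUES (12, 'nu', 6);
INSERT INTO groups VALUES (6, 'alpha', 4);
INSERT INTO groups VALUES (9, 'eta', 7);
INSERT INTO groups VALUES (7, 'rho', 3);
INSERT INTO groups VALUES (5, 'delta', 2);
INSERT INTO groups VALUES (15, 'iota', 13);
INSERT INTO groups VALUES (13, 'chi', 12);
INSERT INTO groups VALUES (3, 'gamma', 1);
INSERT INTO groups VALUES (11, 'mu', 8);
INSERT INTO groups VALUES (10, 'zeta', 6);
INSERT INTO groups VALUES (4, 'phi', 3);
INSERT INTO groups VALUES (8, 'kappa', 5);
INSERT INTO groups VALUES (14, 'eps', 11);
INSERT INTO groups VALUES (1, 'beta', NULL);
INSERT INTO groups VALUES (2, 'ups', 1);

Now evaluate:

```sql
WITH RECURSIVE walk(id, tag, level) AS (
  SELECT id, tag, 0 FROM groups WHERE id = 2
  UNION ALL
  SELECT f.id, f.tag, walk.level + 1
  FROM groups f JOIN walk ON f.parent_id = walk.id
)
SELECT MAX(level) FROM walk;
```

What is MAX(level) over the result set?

4

Base: id=2 (ups) at level 0.
Iteration 1: rows with parent_id in {2} -> delta (id 5, level 1).
Iteration 2: rows with parent_id in {5} -> kappa (id 8, level 2).
Iteration 3: rows with parent_id in {8} -> mu (id 11, level 3).
Iteration 4: rows with parent_id in {11} -> eps (id 14, level 4).
Iteration 5: no rows with parent_id in {14}; recursion stops.
level values: 0, 1, 2, 3, 4; the maximum is 4.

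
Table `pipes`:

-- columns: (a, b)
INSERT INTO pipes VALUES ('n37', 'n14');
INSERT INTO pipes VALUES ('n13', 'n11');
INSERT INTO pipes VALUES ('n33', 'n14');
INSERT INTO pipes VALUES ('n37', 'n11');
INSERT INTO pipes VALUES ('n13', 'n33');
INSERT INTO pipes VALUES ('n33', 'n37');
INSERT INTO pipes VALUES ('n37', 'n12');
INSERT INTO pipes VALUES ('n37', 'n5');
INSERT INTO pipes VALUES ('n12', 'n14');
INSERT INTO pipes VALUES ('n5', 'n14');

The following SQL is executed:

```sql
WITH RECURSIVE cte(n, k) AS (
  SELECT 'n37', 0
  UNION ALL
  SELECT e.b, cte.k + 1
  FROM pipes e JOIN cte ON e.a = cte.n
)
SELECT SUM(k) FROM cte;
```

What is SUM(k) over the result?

8

Base: (n37, k=0).
Iteration 1: edges from {n37} -> (n11, k=1), (n12, k=1), (n14, k=1), (n5, k=1).
Iteration 2: edges from {n11,n12,n14,n5} -> (n14, k=2) x2. [UNION ALL keeps all 2 new rows, including repeats]
Iteration 3: no outgoing edges from {n14}; recursion stops.
SUM(k) = 0 + 1 + 1 + 1 + 1 + 2 + 2 = 8.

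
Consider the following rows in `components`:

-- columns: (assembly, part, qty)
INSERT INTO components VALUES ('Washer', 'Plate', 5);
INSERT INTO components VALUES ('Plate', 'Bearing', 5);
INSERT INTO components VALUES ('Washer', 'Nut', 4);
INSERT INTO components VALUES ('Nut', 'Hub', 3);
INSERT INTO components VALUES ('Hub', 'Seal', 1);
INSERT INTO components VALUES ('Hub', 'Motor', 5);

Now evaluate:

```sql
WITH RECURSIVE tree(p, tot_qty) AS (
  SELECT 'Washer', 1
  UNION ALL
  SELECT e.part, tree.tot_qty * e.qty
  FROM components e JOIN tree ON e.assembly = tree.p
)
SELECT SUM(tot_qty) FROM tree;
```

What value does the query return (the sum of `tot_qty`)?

Base: (Washer, tot_qty=1).
Iteration 1: components of {Washer} -> Nut = 1*4 = 4, Plate = 1*5 = 5.
Iteration 2: components of {Nut,Plate} -> Bearing = 5*5 = 25, Hub = 4*3 = 12.
Iteration 3: components of {Bearing,Hub} -> Motor = 12*5 = 60, Seal = 12*1 = 12.
Iteration 4: no further components; recursion stops.
SUM(tot_qty) = 1 + 5 + 4 + 25 + 12 + 12 + 60 = 119.

119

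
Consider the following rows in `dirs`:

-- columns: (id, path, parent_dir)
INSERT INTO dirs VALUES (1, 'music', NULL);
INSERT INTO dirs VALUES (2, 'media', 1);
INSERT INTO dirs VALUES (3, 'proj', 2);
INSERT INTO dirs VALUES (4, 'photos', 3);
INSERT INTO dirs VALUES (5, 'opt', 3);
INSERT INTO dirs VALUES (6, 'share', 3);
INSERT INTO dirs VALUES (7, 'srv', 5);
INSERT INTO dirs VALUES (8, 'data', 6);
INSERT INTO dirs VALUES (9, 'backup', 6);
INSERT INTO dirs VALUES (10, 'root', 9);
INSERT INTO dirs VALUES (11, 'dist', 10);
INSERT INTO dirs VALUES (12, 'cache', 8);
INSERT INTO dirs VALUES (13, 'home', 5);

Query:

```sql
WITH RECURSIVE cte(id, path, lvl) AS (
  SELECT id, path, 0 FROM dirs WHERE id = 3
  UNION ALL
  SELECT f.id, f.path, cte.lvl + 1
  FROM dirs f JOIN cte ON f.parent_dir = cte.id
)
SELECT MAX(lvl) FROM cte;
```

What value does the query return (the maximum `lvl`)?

Base: id=3 (proj) at lvl 0.
Iteration 1: rows with parent_dir in {3} -> photos (id 4, lvl 1), opt (id 5, lvl 1), share (id 6, lvl 1).
Iteration 2: rows with parent_dir in {4,5,6} -> srv (id 7, lvl 2), data (id 8, lvl 2), backup (id 9, lvl 2), home (id 13, lvl 2).
Iteration 3: rows with parent_dir in {7,8,9,13} -> root (id 10, lvl 3), cache (id 12, lvl 3).
Iteration 4: rows with parent_dir in {10,12} -> dist (id 11, lvl 4).
Iteration 5: no rows with parent_dir in {11}; recursion stops.
lvl values: 0, 1, 1, 1, 2, 2, 2, 2, 3, 3, 4; the maximum is 4.

4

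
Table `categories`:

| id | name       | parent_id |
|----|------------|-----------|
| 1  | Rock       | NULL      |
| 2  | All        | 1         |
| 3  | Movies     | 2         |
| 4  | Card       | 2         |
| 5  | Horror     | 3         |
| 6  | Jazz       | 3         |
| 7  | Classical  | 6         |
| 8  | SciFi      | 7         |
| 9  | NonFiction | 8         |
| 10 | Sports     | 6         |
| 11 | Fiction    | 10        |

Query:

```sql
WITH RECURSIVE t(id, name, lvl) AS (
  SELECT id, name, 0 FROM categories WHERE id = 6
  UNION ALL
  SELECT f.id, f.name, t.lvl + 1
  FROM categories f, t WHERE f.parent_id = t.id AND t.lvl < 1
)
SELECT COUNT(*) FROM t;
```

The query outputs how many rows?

Base: id=6 (Jazz) at lvl 0.
Iteration 1: rows with parent_id in {6} -> Classical (id 7, lvl 1), Sports (id 10, lvl 1).
Iteration 2: lvl < 1 fails for all current rows; recursion stops.
Total rows emitted: 3.

3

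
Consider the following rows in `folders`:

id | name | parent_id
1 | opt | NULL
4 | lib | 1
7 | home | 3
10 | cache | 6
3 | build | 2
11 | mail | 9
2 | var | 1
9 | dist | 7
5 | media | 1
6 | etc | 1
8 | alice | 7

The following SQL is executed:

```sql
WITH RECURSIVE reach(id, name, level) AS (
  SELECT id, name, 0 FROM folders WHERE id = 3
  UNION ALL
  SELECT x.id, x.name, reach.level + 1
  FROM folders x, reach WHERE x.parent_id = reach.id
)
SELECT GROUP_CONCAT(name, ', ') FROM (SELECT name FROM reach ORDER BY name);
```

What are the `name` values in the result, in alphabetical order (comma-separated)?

Base: id=3 (build) at level 0.
Iteration 1: rows with parent_id in {3} -> home (id 7, level 1).
Iteration 2: rows with parent_id in {7} -> alice (id 8, level 2), dist (id 9, level 2).
Iteration 3: rows with parent_id in {8,9} -> mail (id 11, level 3).
Iteration 4: no rows with parent_id in {11}; recursion stops.

alice, build, dist, home, mail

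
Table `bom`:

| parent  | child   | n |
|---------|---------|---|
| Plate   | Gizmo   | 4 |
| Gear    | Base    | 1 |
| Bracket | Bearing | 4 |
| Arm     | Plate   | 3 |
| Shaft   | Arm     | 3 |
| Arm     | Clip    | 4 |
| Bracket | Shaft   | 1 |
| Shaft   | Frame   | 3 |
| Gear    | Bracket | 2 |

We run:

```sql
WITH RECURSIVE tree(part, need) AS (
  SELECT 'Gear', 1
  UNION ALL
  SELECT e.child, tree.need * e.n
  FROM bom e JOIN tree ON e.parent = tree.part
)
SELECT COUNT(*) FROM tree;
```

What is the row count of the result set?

Base: (Gear, need=1).
Iteration 1: components of {Gear} -> Base = 1*1 = 1, Bracket = 1*2 = 2.
Iteration 2: components of {Base,Bracket} -> Bearing = 2*4 = 8, Shaft = 2*1 = 2.
Iteration 3: components of {Bearing,Shaft} -> Arm = 2*3 = 6, Frame = 2*3 = 6.
Iteration 4: components of {Arm,Frame} -> Clip = 6*4 = 24, Plate = 6*3 = 18.
Iteration 5: components of {Clip,Plate} -> Gizmo = 18*4 = 72.
Iteration 6: no further components; recursion stops.
Total rows emitted: 10.

10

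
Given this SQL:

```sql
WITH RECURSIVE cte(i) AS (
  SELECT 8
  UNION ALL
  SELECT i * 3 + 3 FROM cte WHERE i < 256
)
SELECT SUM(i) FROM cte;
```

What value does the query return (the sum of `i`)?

Base: i=8.
Iteration 1: 8 < 256 holds -> i = 8 * 3 + 3 = 27.
Iteration 2: 27 < 256 holds -> i = 27 * 3 + 3 = 84.
Iteration 3: 84 < 256 holds -> i = 84 * 3 + 3 = 255.
Iteration 4: 255 < 256 holds -> i = 255 * 3 + 3 = 768.
Iteration 5: 768 < 256 fails; recursion stops.
SUM(i) = 8 + 27 + 84 + 255 + 768 = 1142.

1142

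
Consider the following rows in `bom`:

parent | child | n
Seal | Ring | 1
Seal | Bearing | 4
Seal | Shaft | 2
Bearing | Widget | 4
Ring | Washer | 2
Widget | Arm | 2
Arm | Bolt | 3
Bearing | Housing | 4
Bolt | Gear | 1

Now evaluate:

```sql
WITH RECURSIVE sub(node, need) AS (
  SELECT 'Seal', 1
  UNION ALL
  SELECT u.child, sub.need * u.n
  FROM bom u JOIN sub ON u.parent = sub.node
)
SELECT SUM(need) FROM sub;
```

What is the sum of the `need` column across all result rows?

266

Base: (Seal, need=1).
Iteration 1: components of {Seal} -> Bearing = 1*4 = 4, Ring = 1*1 = 1, Shaft = 1*2 = 2.
Iteration 2: components of {Bearing,Ring,Shaft} -> Housing = 4*4 = 16, Washer = 1*2 = 2, Widget = 4*4 = 16.
Iteration 3: components of {Housing,Washer,Widget} -> Arm = 16*2 = 32.
Iteration 4: components of {Arm} -> Bolt = 32*3 = 96.
Iteration 5: components of {Bolt} -> Gear = 96*1 = 96.
Iteration 6: no further components; recursion stops.
SUM(need) = 1 + 1 + 4 + 2 + 2 + 16 + 16 + 32 + 96 + 96 = 266.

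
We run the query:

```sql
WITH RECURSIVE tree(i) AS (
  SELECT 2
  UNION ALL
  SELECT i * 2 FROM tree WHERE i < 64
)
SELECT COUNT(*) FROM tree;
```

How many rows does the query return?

Base: i=2.
Iteration 1: 2 < 64 holds -> i = 2 * 2 = 4.
Iteration 2: 4 < 64 holds -> i = 4 * 2 = 8.
Iteration 3: 8 < 64 holds -> i = 8 * 2 = 16.
Iteration 4: 16 < 64 holds -> i = 16 * 2 = 32.
Iteration 5: 32 < 64 holds -> i = 32 * 2 = 64.
Iteration 6: 64 < 64 fails; recursion stops.
Total rows emitted: 6.

6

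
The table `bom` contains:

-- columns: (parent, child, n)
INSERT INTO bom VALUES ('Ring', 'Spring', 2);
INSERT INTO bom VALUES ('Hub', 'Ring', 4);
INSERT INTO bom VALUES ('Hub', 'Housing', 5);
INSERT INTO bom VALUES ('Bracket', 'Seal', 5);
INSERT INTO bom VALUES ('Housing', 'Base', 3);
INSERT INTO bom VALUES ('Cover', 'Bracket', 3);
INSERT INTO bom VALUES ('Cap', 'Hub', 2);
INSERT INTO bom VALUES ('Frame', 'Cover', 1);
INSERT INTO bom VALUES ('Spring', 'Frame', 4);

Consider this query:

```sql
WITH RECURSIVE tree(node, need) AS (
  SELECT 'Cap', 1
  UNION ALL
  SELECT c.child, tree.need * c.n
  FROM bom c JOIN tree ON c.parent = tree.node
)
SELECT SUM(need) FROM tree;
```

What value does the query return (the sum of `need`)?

Base: (Cap, need=1).
Iteration 1: components of {Cap} -> Hub = 1*2 = 2.
Iteration 2: components of {Hub} -> Housing = 2*5 = 10, Ring = 2*4 = 8.
Iteration 3: components of {Housing,Ring} -> Base = 10*3 = 30, Spring = 8*2 = 16.
Iteration 4: components of {Base,Spring} -> Frame = 16*4 = 64.
Iteration 5: components of {Frame} -> Cover = 64*1 = 64.
Iteration 6: components of {Cover} -> Bracket = 64*3 = 192.
Iteration 7: components of {Bracket} -> Seal = 192*5 = 960.
Iteration 8: no further components; recursion stops.
SUM(need) = 1 + 2 + 10 + 8 + 30 + 16 + 64 + 64 + 192 + 960 = 1347.

1347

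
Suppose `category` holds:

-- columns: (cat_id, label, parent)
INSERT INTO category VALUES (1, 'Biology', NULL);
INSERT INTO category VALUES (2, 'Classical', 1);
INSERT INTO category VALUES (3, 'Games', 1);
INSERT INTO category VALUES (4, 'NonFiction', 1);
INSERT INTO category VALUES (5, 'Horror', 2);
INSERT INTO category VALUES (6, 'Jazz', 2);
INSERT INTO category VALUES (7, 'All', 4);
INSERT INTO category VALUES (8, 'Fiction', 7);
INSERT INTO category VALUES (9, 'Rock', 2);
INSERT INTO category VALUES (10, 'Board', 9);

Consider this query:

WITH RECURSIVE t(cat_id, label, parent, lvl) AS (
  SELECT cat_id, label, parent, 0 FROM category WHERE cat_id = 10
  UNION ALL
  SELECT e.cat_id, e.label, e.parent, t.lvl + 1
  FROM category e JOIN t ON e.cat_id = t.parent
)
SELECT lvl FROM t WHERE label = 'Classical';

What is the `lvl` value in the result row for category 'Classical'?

2

Base: cat_id=10 (Board), parent=9, lvl 0.
Iteration 1: join on cat_id=9 -> Rock (id 9, parent=2, lvl 1).
Iteration 2: join on cat_id=2 -> Classical (id 2, parent=1, lvl 2).
Iteration 3: join on cat_id=1 -> Biology (id 1, parent=NULL, lvl 3).
Iteration 4: parent is NULL; no match; recursion stops.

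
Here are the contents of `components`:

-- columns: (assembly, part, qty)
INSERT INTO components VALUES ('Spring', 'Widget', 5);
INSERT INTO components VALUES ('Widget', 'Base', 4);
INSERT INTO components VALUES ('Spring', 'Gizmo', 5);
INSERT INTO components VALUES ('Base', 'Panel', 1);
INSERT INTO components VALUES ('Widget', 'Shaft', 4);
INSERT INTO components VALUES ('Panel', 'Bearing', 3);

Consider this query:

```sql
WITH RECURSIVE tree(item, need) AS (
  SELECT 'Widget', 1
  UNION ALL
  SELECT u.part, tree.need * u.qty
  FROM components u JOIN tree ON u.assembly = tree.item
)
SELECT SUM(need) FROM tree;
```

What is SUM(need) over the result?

25

Base: (Widget, need=1).
Iteration 1: components of {Widget} -> Base = 1*4 = 4, Shaft = 1*4 = 4.
Iteration 2: components of {Base,Shaft} -> Panel = 4*1 = 4.
Iteration 3: components of {Panel} -> Bearing = 4*3 = 12.
Iteration 4: no further components; recursion stops.
SUM(need) = 1 + 4 + 4 + 4 + 12 = 25.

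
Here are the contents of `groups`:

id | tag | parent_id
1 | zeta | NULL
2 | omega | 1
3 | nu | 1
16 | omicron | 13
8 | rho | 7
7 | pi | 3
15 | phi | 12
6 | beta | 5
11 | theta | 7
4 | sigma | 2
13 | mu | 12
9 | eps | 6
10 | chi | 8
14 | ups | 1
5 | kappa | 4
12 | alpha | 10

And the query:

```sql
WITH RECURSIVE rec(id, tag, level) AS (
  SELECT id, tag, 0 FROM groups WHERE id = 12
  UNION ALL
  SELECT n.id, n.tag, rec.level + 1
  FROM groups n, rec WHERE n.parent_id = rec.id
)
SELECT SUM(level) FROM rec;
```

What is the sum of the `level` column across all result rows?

Base: id=12 (alpha) at level 0.
Iteration 1: rows with parent_id in {12} -> mu (id 13, level 1), phi (id 15, level 1).
Iteration 2: rows with parent_id in {13,15} -> omicron (id 16, level 2).
Iteration 3: no rows with parent_id in {16}; recursion stops.
SUM(level) = 0 + 1 + 1 + 2 = 4.

4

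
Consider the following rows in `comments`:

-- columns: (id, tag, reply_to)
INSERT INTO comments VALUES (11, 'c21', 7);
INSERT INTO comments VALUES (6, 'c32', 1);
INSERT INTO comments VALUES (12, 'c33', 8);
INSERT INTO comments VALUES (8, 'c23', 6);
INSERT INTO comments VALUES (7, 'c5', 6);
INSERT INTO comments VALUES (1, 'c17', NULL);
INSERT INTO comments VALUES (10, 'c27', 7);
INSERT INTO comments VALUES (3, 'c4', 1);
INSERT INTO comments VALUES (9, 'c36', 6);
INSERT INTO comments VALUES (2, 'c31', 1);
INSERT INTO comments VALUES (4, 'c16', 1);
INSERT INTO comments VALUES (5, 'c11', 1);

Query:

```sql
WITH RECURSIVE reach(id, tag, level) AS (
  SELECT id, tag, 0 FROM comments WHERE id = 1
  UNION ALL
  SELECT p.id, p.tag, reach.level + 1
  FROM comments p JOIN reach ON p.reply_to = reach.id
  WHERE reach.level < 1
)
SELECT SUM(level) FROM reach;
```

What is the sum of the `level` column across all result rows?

5

Base: id=1 (c17) at level 0.
Iteration 1: rows with reply_to in {1} -> c31 (id 2, level 1), c4 (id 3, level 1), c16 (id 4, level 1), c11 (id 5, level 1), c32 (id 6, level 1).
Iteration 2: level < 1 fails for all current rows; recursion stops.
SUM(level) = 0 + 1 + 1 + 1 + 1 + 1 = 5.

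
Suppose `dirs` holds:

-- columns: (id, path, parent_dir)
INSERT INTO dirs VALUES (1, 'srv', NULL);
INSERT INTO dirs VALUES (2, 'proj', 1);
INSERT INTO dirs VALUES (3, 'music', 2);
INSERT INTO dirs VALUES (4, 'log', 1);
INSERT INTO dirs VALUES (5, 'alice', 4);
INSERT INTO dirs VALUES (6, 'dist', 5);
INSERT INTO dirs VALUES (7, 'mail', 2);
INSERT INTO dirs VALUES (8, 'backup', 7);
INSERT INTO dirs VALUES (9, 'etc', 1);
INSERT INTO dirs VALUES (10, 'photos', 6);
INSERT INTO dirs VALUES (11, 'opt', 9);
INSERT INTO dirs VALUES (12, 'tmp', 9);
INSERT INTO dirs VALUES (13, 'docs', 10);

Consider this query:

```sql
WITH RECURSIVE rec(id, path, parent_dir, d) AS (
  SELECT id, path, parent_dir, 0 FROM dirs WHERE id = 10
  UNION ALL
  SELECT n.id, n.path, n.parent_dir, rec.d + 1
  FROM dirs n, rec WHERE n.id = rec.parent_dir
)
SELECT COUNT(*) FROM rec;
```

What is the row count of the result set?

5

Base: id=10 (photos), parent_dir=6, d 0.
Iteration 1: join on id=6 -> dist (id 6, parent_dir=5, d 1).
Iteration 2: join on id=5 -> alice (id 5, parent_dir=4, d 2).
Iteration 3: join on id=4 -> log (id 4, parent_dir=1, d 3).
Iteration 4: join on id=1 -> srv (id 1, parent_dir=NULL, d 4).
Iteration 5: parent_dir is NULL; no match; recursion stops.
Total rows emitted: 5.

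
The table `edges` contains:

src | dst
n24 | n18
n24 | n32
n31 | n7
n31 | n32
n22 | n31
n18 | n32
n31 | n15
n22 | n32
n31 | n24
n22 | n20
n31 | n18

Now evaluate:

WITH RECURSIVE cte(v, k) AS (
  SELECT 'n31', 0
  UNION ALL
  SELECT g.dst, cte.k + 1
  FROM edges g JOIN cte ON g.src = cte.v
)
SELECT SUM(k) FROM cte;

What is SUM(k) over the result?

14

Base: (n31, k=0).
Iteration 1: edges from {n31} -> (n15, k=1), (n18, k=1), (n24, k=1), (n32, k=1), (n7, k=1).
Iteration 2: edges from {n15,n18,n24,n32,n7} -> (n18, k=2), (n32, k=2) x2. [UNION ALL keeps all 3 new rows, including repeats]
Iteration 3: edges from {n18,n32} -> (n32, k=3).
Iteration 4: no outgoing edges from {n32}; recursion stops.
SUM(k) = 0 + 1 + 1 + 1 + 1 + 1 + 2 + 2 + 2 + 3 = 14.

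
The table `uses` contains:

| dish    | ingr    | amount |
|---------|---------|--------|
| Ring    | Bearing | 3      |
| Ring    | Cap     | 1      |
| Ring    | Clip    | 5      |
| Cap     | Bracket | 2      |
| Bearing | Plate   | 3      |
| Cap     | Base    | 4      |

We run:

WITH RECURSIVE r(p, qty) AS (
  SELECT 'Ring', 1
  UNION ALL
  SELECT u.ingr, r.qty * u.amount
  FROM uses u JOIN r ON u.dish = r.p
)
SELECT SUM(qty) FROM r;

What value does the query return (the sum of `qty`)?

Base: (Ring, qty=1).
Iteration 1: components of {Ring} -> Bearing = 1*3 = 3, Cap = 1*1 = 1, Clip = 1*5 = 5.
Iteration 2: components of {Bearing,Cap,Clip} -> Base = 1*4 = 4, Bracket = 1*2 = 2, Plate = 3*3 = 9.
Iteration 3: no further components; recursion stops.
SUM(qty) = 1 + 3 + 1 + 5 + 9 + 2 + 4 = 25.

25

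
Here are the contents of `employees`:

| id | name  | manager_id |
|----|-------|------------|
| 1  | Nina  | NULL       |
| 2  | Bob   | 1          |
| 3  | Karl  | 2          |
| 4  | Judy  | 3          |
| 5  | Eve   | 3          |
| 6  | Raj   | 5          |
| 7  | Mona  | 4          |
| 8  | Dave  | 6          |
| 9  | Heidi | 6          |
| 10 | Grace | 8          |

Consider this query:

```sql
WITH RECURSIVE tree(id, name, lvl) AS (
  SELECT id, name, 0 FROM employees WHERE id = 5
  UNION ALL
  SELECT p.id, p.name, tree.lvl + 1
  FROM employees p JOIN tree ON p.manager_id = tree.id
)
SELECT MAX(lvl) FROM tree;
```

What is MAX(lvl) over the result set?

3

Base: id=5 (Eve) at lvl 0.
Iteration 1: rows with manager_id in {5} -> Raj (id 6, lvl 1).
Iteration 2: rows with manager_id in {6} -> Dave (id 8, lvl 2), Heidi (id 9, lvl 2).
Iteration 3: rows with manager_id in {8,9} -> Grace (id 10, lvl 3).
Iteration 4: no rows with manager_id in {10}; recursion stops.
lvl values: 0, 1, 2, 2, 3; the maximum is 3.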